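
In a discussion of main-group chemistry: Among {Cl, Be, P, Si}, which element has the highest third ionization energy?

The third ionization energy removes an electron from the +2 ion. For each element: Cl²⁺ still has 5 valence electrons; Be²⁺ is the bare [He] core; P²⁺ still has 3 valence electrons; Si²⁺ still has 2 valence electrons.
Pulling an electron out of a noble-gas core costs far more than removing a remaining valence electron, so Be sits at the high end of IE_3.
Valence configurations: Cl²⁺ [Ne]3s²3p³, P²⁺ [Ne]3s²3p¹, Si²⁺ [Ne]3s².
P²⁺ loses a lone 3p electron whereas Si²⁺ must break into a filled 3s² pair, so IE_3(Si) > IE_3(P) even though P has the higher nuclear charge.
The numbers (kJ/mol): Cl 3822, Be 14849, P 2914, Si 3232.
So the third ionization energies run P < Si < Cl < Be.

Be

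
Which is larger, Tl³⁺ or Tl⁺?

Tl⁺

Both ions have Z = 81 protons, but Tl³⁺ has lost more electrons, so its remaining electrons feel a larger effective nuclear charge per electron and are pulled in more tightly.
Higher positive charge → smaller ion, so Tl⁺ > Tl³⁺.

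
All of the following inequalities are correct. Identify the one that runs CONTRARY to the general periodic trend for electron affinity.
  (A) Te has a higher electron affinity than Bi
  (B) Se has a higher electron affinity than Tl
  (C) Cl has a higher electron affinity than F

(C)

The general trend: electron affinity increases across a period and decreases down a group.
(A) Te (period 5, group 16) vs Bi (period 6, group 15): the stated order agrees with the simple trend.
(B) Se (period 4, group 16) vs Tl (period 6, group 13): the stated order agrees with the simple trend.
(C) Cl (period 3, group 17) vs F (period 2, group 17): the stated order contradicts the simple trend.
The exception is (C): F's small 2p subshell makes the incoming electron feel strong e⁻–e⁻ repulsion, so Cl actually releases more energy on gaining an electron.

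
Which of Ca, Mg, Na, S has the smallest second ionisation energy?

Ca

After 1 electron has been removed, what remains? Ca⁺ still has 1 valence electron; Mg⁺ still has 1 valence electron; Na⁺ is the bare [Ne] core; S⁺ still has 5 valence electrons.
Breaking into a closed-shell core is much more expensive than removing a leftover valence electron — Na has the largest IE_2 here.
Valence configurations: Ca⁺ [Ar]4s¹, Mg⁺ [Ne]3s¹, S⁺ [Ne]3s²3p³.
The numbers (kJ/mol): Ca 1145, Mg 1451, Na 4562, S 2252.
Overall IE_2 order: Ca < Mg < S < Na.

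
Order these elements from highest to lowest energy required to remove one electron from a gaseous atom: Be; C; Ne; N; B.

Ne > N > C > Be > B

Be is in period 2, group 2; B is in period 2, group 13; C is in period 2, group 14; N is in period 2, group 15; Ne is in period 2, group 18.
First ionization energy rises across a period (greater Z_eff holds electrons more tightly) and falls down a group (valence electrons are farther from the nucleus).
All lie in period 2; the across-period trend (first ionization energy increases left to right) applies, with the exception below.
Note the exception: Be has a higher first ionization energy than B, contrary to the simple trend — removing B's lone 2p electron is easier than breaking Be's filled 2s².
For reference (kJ/mol): Be 900, B 801, C 1086, N 1402, Ne 2081.
So from highest to lowest: Ne > N > C > Be > B.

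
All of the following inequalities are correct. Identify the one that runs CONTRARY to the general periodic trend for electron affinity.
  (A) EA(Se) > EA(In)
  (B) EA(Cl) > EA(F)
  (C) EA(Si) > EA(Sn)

The general trend: electron affinity increases across a period and decreases down a group.
(A) Se (period 4, group 16) vs In (period 5, group 13): the stated order agrees with the simple trend.
(B) Cl (period 3, group 17) vs F (period 2, group 17): the stated order contradicts the simple trend.
(C) Si (period 3, group 14) vs Sn (period 5, group 14): the stated order agrees with the simple trend.
The exception is (B): F's small 2p subshell makes the incoming electron feel strong e⁻–e⁻ repulsion, so Cl actually releases more energy on gaining an electron.

(B)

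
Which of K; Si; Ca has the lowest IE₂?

Ca

After 1 electron has been removed, what remains? K⁺ is the bare [Ar] core; Si⁺ still has 3 valence electrons; Ca⁺ still has 1 valence electron.
Core electrons are held far more tightly than valence electrons, so K tops the IE_2 order.
Valence configurations: Si⁺ [Ne]3s²3p¹, Ca⁺ [Ar]4s¹.
Approximate IE_2 values (kJ/mol): K 3052, Si 1577, Ca 1145.
Putting it together, IE_2: Ca < Si < K.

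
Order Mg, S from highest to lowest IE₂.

The second ionization energy removes an electron from the +1 ion. For each element: Mg⁺ still has 1 valence electron; S⁺ still has 5 valence electrons.
All are still removing valence electrons, so compare the +1 ions as you would atoms: IE_2 generally rises across a period (higher Z_eff) and falls down a group (larger shell), subject to the usual subshell exceptions.
Valence configurations: Mg⁺ [Ne]3s¹, S⁺ [Ne]3s²3p³.
Tabulated IE_2 (kJ/mol): Mg 1451, S 2252.
Hence IE_2: Mg < S.

S > Mg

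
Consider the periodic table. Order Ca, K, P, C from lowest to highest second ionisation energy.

The second ionization energy removes an electron from the +1 ion. For each element: Ca⁺ still has 1 valence electron; K⁺ is the bare [Ar] core; P⁺ still has 4 valence electrons; C⁺ still has 3 valence electrons.
Pulling an electron out of a noble-gas core costs far more than removing a remaining valence electron, so K sits at the high end of IE_2.
Valence configurations: Ca⁺ [Ar]4s¹, P⁺ [Ne]3s²3p², C⁺ [He]2s²2p¹.
Approximate IE_2 values (kJ/mol): Ca 1145, K 3052, P 1907, C 2353.
So the second ionization energies run Ca < P < C < K.

Ca < P < C < K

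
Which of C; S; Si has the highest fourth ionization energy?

Consider each +3 ion: C³⁺ still has 1 valence electron; S³⁺ still has 3 valence electrons; Si³⁺ still has 1 valence electron.
All are still removing valence electrons, so compare the +3 ions as you would atoms: IE_4 generally rises across a period (higher Z_eff) and falls down a group (larger shell), subject to the usual subshell exceptions.
Valence configurations: C³⁺ [He]2s¹, S³⁺ [Ne]3s²3p¹, Si³⁺ [Ne]3s¹.
The numbers (kJ/mol): C 6223, S 4556, Si 4356.
So the fourth ionization energies run Si < S < C.

C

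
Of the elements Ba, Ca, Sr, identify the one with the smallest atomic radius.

Ca

Atomic radius shrinks across a period as nuclear charge pulls the same shell inward, and grows down a group as new shells are added.
All are in group 2, so atomic radius increases down the group.
The smallest atomic radius among these belongs to Ca.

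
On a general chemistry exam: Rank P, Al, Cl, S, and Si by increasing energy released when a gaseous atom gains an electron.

Al < P < Si < S < Cl

Al is in period 3, group 13; Si is in period 3, group 14; P is in period 3, group 15; S is in period 3, group 16; Cl is in period 3, group 17.
EA tends to increase across a period and decrease down a group, though the pattern is less regular than for IE or radius.
All lie in period 3; the across-period trend (electron affinity increases left to right) applies, with the exception below.
Note the exception: Si has a higher electron affinity than P, contrary to the simple trend — adding an electron to P's half-filled 3p³ is unfavourable, so Si (3p²) has the more exothermic EA.
For reference (kJ/mol): Al 42, Si 134, P 72, S 200, Cl 349.
So from lowest to highest: Al < P < Si < S < Cl.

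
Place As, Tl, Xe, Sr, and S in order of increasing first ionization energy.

Sr < Tl < As < S < Xe

Across a period the outer electron is held more tightly (higher IE₁); down a group it sits in a higher shell, more shielded, and comes off more easily.
Here both period and group differ, so the two effects have to be weighed against each other.
Tl > Sr: the two effects oppose for this pair; the across-period effect wins (589 vs 550 kJ/mol).
As > Tl: relative to Tl, both the across-period and down-group shifts push As's first ionization energy up.
S > As: both effects reinforce here, so S is clearly the higher of the two.
Xe > S: the two effects oppose for this pair; the across-period effect wins (1170 vs 1000 kJ/mol).
Tabulated first ionization energy (kJ/mol): S 1000, As 947, Sr 550, Xe 1170, Tl 589.
So from lowest to highest: Sr < Tl < As < S < Xe.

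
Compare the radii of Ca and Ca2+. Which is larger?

Forming Ca2+ removes 2 electrons from Ca. Fewer electrons for the same nuclear charge means less shielding and a higher Z_eff on the remaining electrons, and for main-group metals the entire outer shell is lost.
A cation is smaller than its parent atom: Ca2+ < Ca.

Ca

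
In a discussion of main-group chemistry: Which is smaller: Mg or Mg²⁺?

Mg²⁺

Forming Mg²⁺ removes 2 electrons from Mg. Fewer electrons for the same nuclear charge means less shielding and a higher Z_eff on the remaining electrons, and for main-group metals the entire outer shell is lost.
A cation is smaller than its parent atom: Mg²⁺ < Mg.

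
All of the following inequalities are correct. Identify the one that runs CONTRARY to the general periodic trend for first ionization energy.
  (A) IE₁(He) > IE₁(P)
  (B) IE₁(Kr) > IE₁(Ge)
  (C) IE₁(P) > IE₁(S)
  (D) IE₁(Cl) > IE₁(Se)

The general trend: first ionization energy increases across a period and decreases down a group.
(A) He (period 1, group 18) vs P (period 3, group 15): the stated order agrees with the simple trend.
(B) Kr (period 4, group 18) vs Ge (period 4, group 14): the stated order agrees with the simple trend.
(C) P (period 3, group 15) vs S (period 3, group 16): the stated order contradicts the simple trend.
(D) Cl (period 3, group 17) vs Se (period 4, group 16): the stated order agrees with the simple trend.
The exception is (C): S (3p⁴) ionizes more easily than half-filled P (3p³) because the paired 3p electron in S is pushed out by e⁻–e⁻ repulsion.

(C)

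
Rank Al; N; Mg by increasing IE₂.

Mg < Al < N

IE_2 is the cost of taking one more electron from the +1 cation: Al⁺ still has 2 valence electrons; N⁺ still has 4 valence electrons; Mg⁺ still has 1 valence electron.
All are still removing valence electrons, so compare the +1 ions as you would atoms: IE_2 generally rises across a period (higher Z_eff) and falls down a group (larger shell), subject to the usual subshell exceptions.
Valence configurations: Al⁺ [Ne]3s², N⁺ [He]2s²2p², Mg⁺ [Ne]3s¹.
The numbers (kJ/mol): Al 1817, N 2856, Mg 1451.
Putting it together, IE_2: Mg < Al < N.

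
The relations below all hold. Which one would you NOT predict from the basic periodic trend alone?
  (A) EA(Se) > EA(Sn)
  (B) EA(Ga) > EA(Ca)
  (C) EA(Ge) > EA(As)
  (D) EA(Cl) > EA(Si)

(C)

The general trend: electron affinity increases across a period and decreases down a group.
(A) Se (period 4, group 16) vs Sn (period 5, group 14): the stated order agrees with the simple trend.
(B) Ga (period 4, group 13) vs Ca (period 4, group 2): the stated order agrees with the simple trend.
(C) Ge (period 4, group 14) vs As (period 4, group 15): the stated order contradicts the simple trend.
(D) Cl (period 3, group 17) vs Si (period 3, group 14): the stated order agrees with the simple trend.
The exception is (C): adding an electron to As's half-filled 4p³ is unfavourable, so Ge (4p²) has the more exothermic EA.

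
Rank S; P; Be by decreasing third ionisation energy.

Be > S > P

Consider each +2 ion: S²⁺ still has 4 valence electrons; P²⁺ still has 3 valence electrons; Be²⁺ is the bare [He] core.
Core electrons are held far more tightly than valence electrons, so Be tops the IE_3 order.
Valence configurations: S²⁺ [Ne]3s²3p², P²⁺ [Ne]3s²3p¹.
Approximate IE_3 values (kJ/mol): S 3357, P 2914, Be 14849.
Hence IE_3: P < S < Be.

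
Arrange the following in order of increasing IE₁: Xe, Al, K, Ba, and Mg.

Mg is in period 3, group 2; Al is in period 3, group 13; K is in period 4, group 1; Xe is in period 5, group 18; Ba is in period 6, group 2.
Across a period the outer electron is held more tightly (higher IE₁); down a group it sits in a higher shell, more shielded, and comes off more easily.
These span different periods and groups, so the two trends combine.
Ba > K: period and group pull opposite ways; the across-period shift dominates (503 vs 419 kJ/mol).
Al > Ba: relative to Ba, both the across-period and down-group shifts push Al's first ionization energy up.
Mg > Al: this pair runs against the simple trend — see the exception note.
Xe > Mg: period and group pull opposite ways; the across-period shift dominates (1170 vs 738 kJ/mol).
Note the exception: Mg has a higher first ionization energy than Al, contrary to the simple trend — Al's single 3p electron is easier to remove than one from Mg's filled 3s².
For reference (kJ/mol): Mg 738, Al 578, K 419, Xe 1170, Ba 503.
So from lowest to highest: K < Ba < Al < Mg < Xe.

K, Ba, Al, Mg, Xe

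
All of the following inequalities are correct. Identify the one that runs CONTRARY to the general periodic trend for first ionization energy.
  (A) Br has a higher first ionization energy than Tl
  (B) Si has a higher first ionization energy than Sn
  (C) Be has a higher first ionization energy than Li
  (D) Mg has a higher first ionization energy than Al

(D)

The general trend: first ionization energy increases across a period and decreases down a group.
(A) Br (period 4, group 17) vs Tl (period 6, group 13): the stated order agrees with the simple trend.
(B) Si (period 3, group 14) vs Sn (period 5, group 14): the stated order agrees with the simple trend.
(C) Be (period 2, group 2) vs Li (period 2, group 1): the stated order agrees with the simple trend.
(D) Mg (period 3, group 2) vs Al (period 3, group 13): the stated order contradicts the simple trend.
The exception is (D): Al's single 3p electron is easier to remove than one from Mg's filled 3s².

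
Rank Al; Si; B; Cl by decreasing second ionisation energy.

The second ionization energy removes an electron from the +1 ion. For each element: Al⁺ still has 2 valence electrons; Si⁺ still has 3 valence electrons; B⁺ still has 2 valence electrons; Cl⁺ still has 6 valence electrons.
All are still removing valence electrons, so compare the +1 ions as you would atoms: IE_2 generally rises across a period (higher Z_eff) and falls down a group (larger shell), subject to the usual subshell exceptions.
Valence configurations: Al⁺ [Ne]3s², Si⁺ [Ne]3s²3p¹, B⁺ [He]2s², Cl⁺ [Ne]3s²3p⁴.
Si⁺ loses a lone 3p electron whereas Al⁺ must break into a filled 3s² pair, so IE_2(Al) > IE_2(Si) even though Si has the higher nuclear charge.
Tabulated IE_2 (kJ/mol): Al 1817, Si 1577, B 2427, Cl 2298.
So the second ionization energies run Si < Al < Cl < B.

B, Cl, Al, Si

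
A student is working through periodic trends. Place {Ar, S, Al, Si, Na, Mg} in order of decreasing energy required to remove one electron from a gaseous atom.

Ar > S > Si > Mg > Al > Na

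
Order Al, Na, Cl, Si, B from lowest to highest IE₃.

Al < Si < B < Cl < Na

Consider each +2 ion: Al²⁺ still has 1 valence electron; Na²⁺ is already 1 electron into the core; Cl²⁺ still has 5 valence electrons; Si²⁺ still has 2 valence electrons; B²⁺ still has 1 valence electron.
Core electrons are held far more tightly than valence electrons, so Na tops the IE_3 order.
Valence configurations: Al²⁺ [Ne]3s¹, Cl²⁺ [Ne]3s²3p³, Si²⁺ [Ne]3s², B²⁺ [He]2s¹.
The numbers (kJ/mol): Al 2745, Na 6910, Cl 3822, Si 3232, B 3660.
Overall IE_3 order: Al < Si < B < Cl < Na.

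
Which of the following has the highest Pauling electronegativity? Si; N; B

Electronegativity increases across a period and decreases down a group, tracking effective nuclear charge and atomic size.
Neither a single period nor a single group — weigh both effects.
B > Si: period and group pull opposite ways; the down-group shift dominates (2.04 vs 1.90).
N > B: N lies to the right of B in period 2, so the across-period effect alone puts N higher.
For reference (Pauling): B 2.04, N 3.04, Si 1.90.
The highest Pauling electronegativity among these belongs to N.

N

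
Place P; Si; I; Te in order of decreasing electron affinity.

Si is in period 3, group 14; P is in period 3, group 15; Te is in period 5, group 16; I is in period 5, group 17.
Atoms with high Z_eff and room in the valence shell (especially the halogens) have the most exothermic electron affinities.
Neither a single period nor a single group — weigh both effects.
Si > P: this pair runs against the simple trend — see the exception note.
Te > Si: the two effects oppose for this pair; the across-period effect wins (190 vs 134 kJ/mol).
I > Te: both are in period 5; the period trend gives I the larger value.
Note the exception: Si has a higher electron affinity than P, contrary to the simple trend — adding an electron to P's half-filled 3p³ is unfavourable, so Si (3p²) has the more exothermic EA.
Tabulated electron affinity (kJ/mol): Si 134, P 72, Te 190, I 295.
So from highest to lowest: I > Te > Si > P.

I, Te, Si, P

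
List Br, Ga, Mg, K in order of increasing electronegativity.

Atoms toward the upper right of the periodic table pull bonding electrons most strongly.
Here both period and group differ, so the two effects have to be weighed against each other.
Mg > K: both effects reinforce here, so Mg is clearly the higher of the two.
Ga > Mg: the two effects oppose for this pair; the across-period effect wins (1.81 vs 1.31).
Br > Ga: Br lies to the right of Ga in period 4, so the across-period effect alone puts Br higher.
Approximate values (Pauling): Mg 1.31, K 0.82, Ga 1.81, Br 2.96.
So from lowest to highest: K < Mg < Ga < Br.

K < Mg < Ga < Br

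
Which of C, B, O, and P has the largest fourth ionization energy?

Consider each +3 ion: C³⁺ still has 1 valence electron; B³⁺ is the bare [He] core; O³⁺ still has 3 valence electrons; P³⁺ still has 2 valence electrons.
Core electrons are held far more tightly than valence electrons, so B tops the IE_4 order.
Valence configurations: C³⁺ [He]2s¹, O³⁺ [He]2s²2p¹, P³⁺ [Ne]3s².
Tabulated IE_4 (kJ/mol): C 6223, B 25026, O 7469, P 4964.
Putting it together, IE_4: P < C < O < B.

B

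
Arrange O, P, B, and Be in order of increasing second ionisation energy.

Be, P, B, O

The second ionization energy removes an electron from the +1 ion. For each element: O⁺ still has 5 valence electrons; P⁺ still has 4 valence electrons; B⁺ still has 2 valence electrons; Be⁺ still has 1 valence electron.
All are still removing valence electrons, so compare the +1 ions as you would atoms: IE_2 generally rises across a period (higher Z_eff) and falls down a group (larger shell), subject to the usual subshell exceptions.
Valence configurations: O⁺ [He]2s²2p³, P⁺ [Ne]3s²3p², B⁺ [He]2s², Be⁺ [He]2s¹.
The numbers (kJ/mol): O 3388, P 1907, B 2427, Be 1757.
So the second ionization energies run Be < P < B < O.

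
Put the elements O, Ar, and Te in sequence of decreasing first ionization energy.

Ar > O > Te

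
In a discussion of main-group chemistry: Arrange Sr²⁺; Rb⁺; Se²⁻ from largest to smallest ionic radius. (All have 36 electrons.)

Se²⁻ > Rb⁺ > Sr²⁺

All of these have 36 electrons, so size is governed by nuclear charge alone: the more protons, the stronger the pull on the same electron cloud, and the smaller the ion.
Nuclear charges: Sr²⁺ (Z=38), Rb⁺ (Z=37), Se²⁻ (Z=34).
Largest to smallest: Se²⁻ > Rb⁺ > Sr²⁺.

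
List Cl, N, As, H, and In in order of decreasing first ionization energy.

N > H > Cl > As > In

H is in period 1, group 1; N is in period 2, group 15; Cl is in period 3, group 17; As is in period 4, group 15; In is in period 5, group 13.
Removing the outermost electron gets harder across a period and easier down a group.
These span different periods and groups, so the two trends combine.
As > In: relative to In, both the across-period and down-group shifts push As's first ionization energy up.
Cl > As: both effects reinforce here, so Cl is clearly the higher of the two.
H > Cl: the two effects oppose for this pair; the down-group effect wins (1312 vs 1251 kJ/mol).
N > H: the two effects oppose for this pair; the across-period effect wins (1402 vs 1312 kJ/mol).
Approximate values (kJ/mol): H 1312, N 1402, Cl 1251, As 947, In 558.
So from highest to lowest: N > H > Cl > As > In.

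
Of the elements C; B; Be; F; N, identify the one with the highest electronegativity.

F

EN rises left→right (higher Z_eff, smaller atoms) and falls top→bottom (larger, more shielded atoms).
All lie in period 2, so electronegativity increases left to right.
The highest electronegativity among these belongs to F.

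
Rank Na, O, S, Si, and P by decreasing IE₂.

Na > O > S > P > Si

The second ionization energy removes an electron from the +1 ion. For each element: Na⁺ is the bare [Ne] core; O⁺ still has 5 valence electrons; S⁺ still has 5 valence electrons; Si⁺ still has 3 valence electrons; P⁺ still has 4 valence electrons.
Breaking into a closed-shell core is much more expensive than removing a leftover valence electron — Na has the largest IE_2 here.
Valence configurations: O⁺ [He]2s²2p³, S⁺ [Ne]3s²3p³, Si⁺ [Ne]3s²3p¹, P⁺ [Ne]3s²3p².
Tabulated IE_2 (kJ/mol): Na 4562, O 3388, S 2252, Si 1577, P 1907.
Putting it together, IE_2: Si < P < S < O < Na.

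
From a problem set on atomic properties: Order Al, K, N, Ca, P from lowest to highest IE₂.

After 1 electron has been removed, what remains? Al⁺ still has 2 valence electrons; K⁺ is the bare [Ar] core; N⁺ still has 4 valence electrons; Ca⁺ still has 1 valence electron; P⁺ still has 4 valence electrons.
Pulling an electron out of a noble-gas core costs far more than removing a remaining valence electron, so K sits at the high end of IE_2.
Valence configurations: Al⁺ [Ne]3s², N⁺ [He]2s²2p², Ca⁺ [Ar]4s¹, P⁺ [Ne]3s²3p².
The numbers (kJ/mol): Al 1817, K 3052, N 2856, Ca 1145, P 1907.
Putting it together, IE_2: Ca < Al < P < N < K.

Ca < Al < P < N < K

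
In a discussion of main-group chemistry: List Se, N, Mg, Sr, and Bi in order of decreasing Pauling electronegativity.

N, Se, Bi, Mg, Sr

Electronegativity increases across a period and decreases down a group, tracking effective nuclear charge and atomic size.
These span different periods and groups, so the two trends combine.
Mg > Sr: Mg sits above Sr in group 2, so the down-group effect alone puts Mg higher.
Bi > Mg: the two effects oppose for this pair; the across-period effect wins (2.02 vs 1.31).
Se > Bi: both effects reinforce here, so Se is clearly the higher of the two.
N > Se: the two effects oppose for this pair; the down-group effect wins (3.04 vs 2.55).
Approximate values (Pauling): N 3.04, Mg 1.31, Se 2.55, Sr 0.95, Bi 2.02.
So from highest to lowest: N > Se > Bi > Mg > Sr.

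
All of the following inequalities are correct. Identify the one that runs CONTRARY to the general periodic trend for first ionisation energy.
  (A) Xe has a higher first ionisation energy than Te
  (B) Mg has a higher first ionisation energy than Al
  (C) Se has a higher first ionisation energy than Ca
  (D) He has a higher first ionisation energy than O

(B)

The general trend: first ionisation energy increases across a period and decreases down a group.
(A) Xe (period 5, group 18) vs Te (period 5, group 16): the stated order agrees with the simple trend.
(B) Mg (period 3, group 2) vs Al (period 3, group 13): the stated order contradicts the simple trend.
(C) Se (period 4, group 16) vs Ca (period 4, group 2): the stated order agrees with the simple trend.
(D) He (period 1, group 18) vs O (period 2, group 16): the stated order agrees with the simple trend.
The exception is (B): Al's single 3p electron is easier to remove than one from Mg's filled 3s².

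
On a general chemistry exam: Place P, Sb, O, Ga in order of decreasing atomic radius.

Sb > Ga > P > O

O is in period 2, group 16; P is in period 3, group 15; Ga is in period 4, group 13; Sb is in period 5, group 15.
Atomic radius shrinks across a period as nuclear charge pulls the same shell inward, and grows down a group as new shells are added.
These span different periods and groups, so the two trends combine.
P > O: relative to O, both the across-period and down-group shifts push P's atomic radius up.
Ga > P: both effects reinforce here, so Ga is clearly the larger of the two.
Sb > Ga: the two effects oppose for this pair; the down-group effect wins (140 vs 124 pm).
Tabulated atomic radius (pm): O 63, P 111, Ga 124, Sb 140.
So from largest to smallest: Sb > Ga > P > O.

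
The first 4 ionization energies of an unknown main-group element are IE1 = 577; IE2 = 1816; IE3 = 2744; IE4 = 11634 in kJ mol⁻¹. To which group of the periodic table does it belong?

Look for the largest jump between consecutive ionization energies: IE4/IE3 ≈ 4.2, far larger than any earlier ratio.
That jump marks the point where a core electron is being removed. So the atom has 3 valence electrons.
A main-group element with 3 valence electrons is in group 13.

Group 13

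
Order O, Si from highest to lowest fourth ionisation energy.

O > Si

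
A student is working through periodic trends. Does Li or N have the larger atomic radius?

Li

Li is in period 2, group 1; N is in period 2, group 15.
Radius decreases left→right (rising Z_eff, same n) and increases top→bottom (higher n).
All lie in period 2, so atomic radius increases right to left.
So Li has the larger atomic radius (Li > N).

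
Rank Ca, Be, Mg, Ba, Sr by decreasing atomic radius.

Ba > Sr > Ca > Mg > Be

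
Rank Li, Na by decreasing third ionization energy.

Consider each +2 ion: Li²⁺ is already 1 electron into the core; Na²⁺ is already 1 electron into the core.
All of these are removing an electron from a noble-gas core or deeper; the smaller core (lower principal quantum number) is held far more tightly, and within a period the higher nuclear charge binds the same core more tightly.
Approximate IE_3 values (kJ/mol): Li 11815, Na 6910.
Overall IE_3 order: Na < Li.

Li > Na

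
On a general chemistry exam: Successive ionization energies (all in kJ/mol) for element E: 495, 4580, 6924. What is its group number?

Look for the largest jump between consecutive ionization energies: IE2/IE1 ≈ 9.3, far larger than any earlier ratio.
That jump marks the point where a core electron is being removed. So the atom has 1 valence electron.
A main-group element with 1 valence electron is in group 1.

Group 1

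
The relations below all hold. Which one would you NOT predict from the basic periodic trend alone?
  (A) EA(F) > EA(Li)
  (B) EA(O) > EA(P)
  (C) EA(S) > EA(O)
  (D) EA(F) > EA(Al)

(C)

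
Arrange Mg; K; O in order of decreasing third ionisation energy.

After 2 electrons have been removed, what remains? Mg²⁺ is the bare [Ne] core; K²⁺ is already 1 electron into the core; O²⁺ still has 4 valence electrons.
Usually core removal costs more than valence removal, but here the competition is close: a tightly held n=2 valence electron can cost more to remove than an n=3 core electron, so the actual values have to decide it.
Tabulated IE_3 (kJ/mol): Mg 7733, K 4420, O 5300.
Overall IE_3 order: K < O < Mg.

Mg, O, K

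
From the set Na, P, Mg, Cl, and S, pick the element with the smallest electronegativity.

Smaller atoms with higher effective nuclear charge are more electronegative.
All lie in period 3, so electronegativity increases left to right.
The smallest electronegativity among these belongs to Na.

Na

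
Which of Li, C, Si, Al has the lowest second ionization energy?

Si

The second ionization energy removes an electron from the +1 ion. For each element: Li⁺ is the bare [He] core; C⁺ still has 3 valence electrons; Si⁺ still has 3 valence electrons; Al⁺ still has 2 valence electrons.
Breaking into a closed-shell core is much more expensive than removing a leftover valence electron — Li has the largest IE_2 here.
Valence configurations: C⁺ [He]2s²2p¹, Si⁺ [Ne]3s²3p¹, Al⁺ [Ne]3s².
Si⁺ loses a lone 3p electron whereas Al⁺ must break into a filled 3s² pair, so IE_2(Al) > IE_2(Si) even though Si has the higher nuclear charge.
Approximate IE_2 values (kJ/mol): Li 7298, C 2353, Si 1577, Al 1817.
Overall IE_2 order: Si < Al < C < Li.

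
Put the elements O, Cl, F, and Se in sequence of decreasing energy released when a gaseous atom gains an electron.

Cl > F > Se > O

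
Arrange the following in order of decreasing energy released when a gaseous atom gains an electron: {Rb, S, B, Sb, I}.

I > S > Sb > Rb > B

B is in period 2, group 13; S is in period 3, group 16; Rb is in period 5, group 1; Sb is in period 5, group 15; I is in period 5, group 17.
EA tends to increase across a period and decrease down a group, though the pattern is less regular than for IE or radius.
Here both period and group differ, so the two effects have to be weighed against each other.
Rb > B: this pair runs against the simple trend — see the exception note.
Sb > Rb: both are in period 5; the period trend gives Sb the larger value.
S > Sb: relative to Sb, both the across-period and down-group shifts push S's electron affinity up.
I > S: the two effects oppose for this pair; the across-period effect wins (295 vs 200 kJ/mol).
Note the exception: Rb has a higher electron affinity than B, contrary to the simple trend — B's ns²np¹ configuration gives only a small electron affinity — the sparsely filled np subshell binds an added electron weakly.
For reference (kJ/mol): B 27, S 200, Rb 47, Sb 103, I 295.
So from highest to lowest: I > S > Sb > Rb > B.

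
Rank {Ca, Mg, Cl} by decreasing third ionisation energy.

Mg > Ca > Cl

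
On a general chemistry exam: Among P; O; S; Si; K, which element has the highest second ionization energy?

After 1 electron has been removed, what remains? P⁺ still has 4 valence electrons; O⁺ still has 5 valence electrons; S⁺ still has 5 valence electrons; Si⁺ still has 3 valence electrons; K⁺ is the bare [Ar] core.
Usually core removal costs more than valence removal, but here the competition is close: a tightly held n=2 valence electron can cost more to remove than an n=3 core electron, so the actual values have to decide it.
Valence configurations: P⁺ [Ne]3s²3p², O⁺ [He]2s²2p³, S⁺ [Ne]3s²3p³, Si⁺ [Ne]3s²3p¹.
Tabulated IE_2 (kJ/mol): P 1907, O 3388, S 2252, Si 1577, K 3052.
Hence IE_2: Si < P < S < K < O.

O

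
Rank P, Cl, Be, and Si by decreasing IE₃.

Be, Cl, Si, P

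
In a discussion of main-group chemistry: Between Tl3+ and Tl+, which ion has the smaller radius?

Both ions have Z = 81 protons, but Tl3+ has lost more electrons, so its remaining electrons feel a larger effective nuclear charge per electron and are pulled in more tightly.
Higher positive charge → smaller ion, so Tl+ > Tl3+.

Tl3+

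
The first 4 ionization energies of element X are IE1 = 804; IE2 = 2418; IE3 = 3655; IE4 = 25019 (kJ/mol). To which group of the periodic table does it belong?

Look for the largest jump between consecutive ionization energies: IE4/IE3 ≈ 6.8, far larger than any earlier ratio.
That jump marks the point where a core electron is being removed. So the atom has 3 valence electrons.
A main-group element with 3 valence electrons is in group 13.

Group 13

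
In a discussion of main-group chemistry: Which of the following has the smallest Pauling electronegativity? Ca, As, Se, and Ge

Ca is in period 4, group 2; Ge is in period 4, group 14; As is in period 4, group 15; Se is in period 4, group 16.
Atoms toward the upper right of the periodic table pull bonding electrons most strongly.
All lie in period 4, so electronegativity increases left to right.
The smallest Pauling electronegativity among these belongs to Ca.

Ca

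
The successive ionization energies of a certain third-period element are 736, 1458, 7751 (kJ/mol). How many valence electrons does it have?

2

Look for the largest jump between consecutive ionization energies: IE3/IE2 ≈ 5.3, far larger than any earlier ratio.
That jump marks the point where a core electron is being removed. So the atom has 2 valence electrons.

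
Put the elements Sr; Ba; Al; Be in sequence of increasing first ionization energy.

Ba, Sr, Al, Be

Be is in period 2, group 2; Al is in period 3, group 13; Sr is in period 5, group 2; Ba is in period 6, group 2.
IE₁ increases left→right with effective nuclear charge and decreases top→bottom as the valence shell moves farther out.
Here both period and group differ, so the two effects have to be weighed against each other.
Sr > Ba: Sr sits above Ba in group 2, so the down-group effect alone puts Sr higher.
Al > Sr: both effects reinforce here, so Al is clearly the higher of the two.
Be > Al: period and group pull opposite ways; the down-group shift dominates (900 vs 578 kJ/mol).
Approximate values (kJ/mol): Be 900, Al 578, Sr 550, Ba 503.
So from lowest to highest: Ba < Sr < Al < Be.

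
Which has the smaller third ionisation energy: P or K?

After 2 electrons have been removed, what remains? P²⁺ still has 3 valence electrons; K²⁺ is already 1 electron into the core.
Core electrons are held far more tightly than valence electrons, so K tops the IE_3 order.
Tabulated IE_3 (kJ/mol): P 2914, K 4420.
So the third ionization energies run P < K.

P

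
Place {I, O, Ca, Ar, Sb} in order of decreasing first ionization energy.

Ar > O > I > Sb > Ca

O is in period 2, group 16; Ar is in period 3, group 18; Ca is in period 4, group 2; Sb is in period 5, group 15; I is in period 5, group 17.
First ionization energy rises across a period (greater Z_eff holds electrons more tightly) and falls down a group (valence electrons are farther from the nucleus).
These span different periods and groups, so the two trends combine.
Sb > Ca: period and group pull opposite ways; the across-period shift dominates (831 vs 590 kJ/mol).
I > Sb: I lies to the right of Sb in period 5, so the across-period effect alone puts I higher.
O > I: the two effects oppose for this pair; the down-group effect wins (1314 vs 1008 kJ/mol).
Ar > O: period and group pull opposite ways; the across-period shift dominates (1521 vs 1314 kJ/mol).
Approximate values (kJ/mol): O 1314, Ar 1521, Ca 590, Sb 831, I 1008.
So from highest to lowest: Ar > O > I > Sb > Ca.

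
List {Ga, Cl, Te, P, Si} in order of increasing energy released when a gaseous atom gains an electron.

Atoms with high Z_eff and room in the valence shell (especially the halogens) have the most exothermic electron affinities.
Neither a single period nor a single group — weigh both effects.
P > Ga: both effects reinforce here, so P is clearly the higher of the two.
Si > P: this pair runs against the simple trend — see the exception note.
Te > Si: the two effects oppose for this pair; the across-period effect wins (190 vs 134 kJ/mol).
Cl > Te: relative to Te, both the across-period and down-group shifts push Cl's electron affinity up.
Note the exception: Si has a higher electron affinity than P, contrary to the simple trend — adding an electron to P's half-filled 3p³ is unfavourable, so Si (3p²) has the more exothermic EA.
Approximate values (kJ/mol): Si 134, P 72, Cl 349, Ga 29, Te 190.
So from lowest to highest: Ga < P < Si < Te < Cl.

Ga, P, Si, Te, Cl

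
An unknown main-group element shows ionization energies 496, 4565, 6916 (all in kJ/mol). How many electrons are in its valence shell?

1

Look for the largest jump between consecutive ionization energies: IE2/IE1 ≈ 9.2, far larger than any earlier ratio.
That jump marks the point where a core electron is being removed. So the atom has 1 valence electron.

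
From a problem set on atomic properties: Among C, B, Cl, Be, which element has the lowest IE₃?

Consider each +2 ion: C²⁺ still has 2 valence electrons; B²⁺ still has 1 valence electron; Cl²⁺ still has 5 valence electrons; Be²⁺ is the bare [He] core.
Core electrons are held far more tightly than valence electrons, so Be tops the IE_3 order.
Valence configurations: C²⁺ [He]2s², B²⁺ [He]2s¹, Cl²⁺ [Ne]3s²3p³.
Tabulated IE_3 (kJ/mol): C 4620, B 3660, Cl 3822, Be 14849.
Hence IE_3: B < Cl < C < Be.

B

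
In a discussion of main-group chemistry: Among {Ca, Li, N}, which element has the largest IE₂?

Li

The second ionization energy removes an electron from the +1 ion. For each element: Ca⁺ still has 1 valence electron; Li⁺ is the bare [He] core; N⁺ still has 4 valence electrons.
Core electrons are held far more tightly than valence electrons, so Li tops the IE_2 order.
Valence configurations: Ca⁺ [Ar]4s¹, N⁺ [He]2s²2p².
Tabulated IE_2 (kJ/mol): Ca 1145, Li 7298, N 2856.
Overall IE_2 order: Ca < N < Li.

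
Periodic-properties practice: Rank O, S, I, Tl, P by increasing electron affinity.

Tl < P < O < S < I

O is in period 2, group 16; P is in period 3, group 15; S is in period 3, group 16; I is in period 5, group 17; Tl is in period 6, group 13.
Atoms with high Z_eff and room in the valence shell (especially the halogens) have the most exothermic electron affinities.
Neither a single period nor a single group — weigh both effects.
P > Tl: both effects reinforce here, so P is clearly the higher of the two.
O > P: both effects reinforce here, so O is clearly the higher of the two.
S > O: this pair runs against the simple trend — see the exception note.
I > S: period and group pull opposite ways; the across-period shift dominates (295 vs 200 kJ/mol).
Note the exception: S has a higher electron affinity than O, contrary to the simple trend — the compact 2p subshell of O repels the added electron more than S's larger 3p does.
Tabulated electron affinity (kJ/mol): O 141, P 72, S 200, I 295, Tl 19.
So from lowest to highest: Tl < P < O < S < I.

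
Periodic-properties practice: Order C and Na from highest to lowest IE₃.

Na > C

After 2 electrons have been removed, what remains? C²⁺ still has 2 valence electrons; Na²⁺ is already 1 electron into the core.
Core electrons are held far more tightly than valence electrons, so Na tops the IE_3 order.
The numbers (kJ/mol): C 4620, Na 6910.
Hence IE_3: C < Na.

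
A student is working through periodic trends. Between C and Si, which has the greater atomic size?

Si

C is in period 2, group 14; Si is in period 3, group 14.
Moving right in a period, electrons are added to the same shell under a stronger nuclear pull, so atoms get smaller; moving down, a new shell is opened and atoms get larger.
All are in group 14, so atomic radius increases down the group.
So Si has the greater atomic size (Si > C).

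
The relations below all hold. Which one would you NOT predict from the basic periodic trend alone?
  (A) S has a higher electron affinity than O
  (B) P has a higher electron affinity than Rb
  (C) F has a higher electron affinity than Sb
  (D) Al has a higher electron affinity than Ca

(A)

The general trend: electron affinity increases across a period and decreases down a group.
(A) S (period 3, group 16) vs O (period 2, group 16): the stated order contradicts the simple trend.
(B) P (period 3, group 15) vs Rb (period 5, group 1): the stated order agrees with the simple trend.
(C) F (period 2, group 17) vs Sb (period 5, group 15): the stated order agrees with the simple trend.
(D) Al (period 3, group 13) vs Ca (period 4, group 2): the stated order agrees with the simple trend.
The exception is (A): the compact 2p subshell of O repels the added electron more than S's larger 3p does.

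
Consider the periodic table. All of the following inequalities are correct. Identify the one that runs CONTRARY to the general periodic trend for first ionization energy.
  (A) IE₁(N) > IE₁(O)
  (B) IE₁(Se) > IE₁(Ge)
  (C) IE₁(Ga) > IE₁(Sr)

(A)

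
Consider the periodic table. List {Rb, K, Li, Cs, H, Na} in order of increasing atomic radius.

H, Li, Na, K, Rb, Cs

H is in period 1, group 1; Li is in period 2, group 1; Na is in period 3, group 1; K is in period 4, group 1; Rb is in period 5, group 1; Cs is in period 6, group 1.
Moving right in a period, electrons are added to the same shell under a stronger nuclear pull, so atoms get smaller; moving down, a new shell is opened and atoms get larger.
All are in group 1, so atomic radius increases down the group.
So from smallest to largest: H < Li < Na < K < Rb < Cs.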